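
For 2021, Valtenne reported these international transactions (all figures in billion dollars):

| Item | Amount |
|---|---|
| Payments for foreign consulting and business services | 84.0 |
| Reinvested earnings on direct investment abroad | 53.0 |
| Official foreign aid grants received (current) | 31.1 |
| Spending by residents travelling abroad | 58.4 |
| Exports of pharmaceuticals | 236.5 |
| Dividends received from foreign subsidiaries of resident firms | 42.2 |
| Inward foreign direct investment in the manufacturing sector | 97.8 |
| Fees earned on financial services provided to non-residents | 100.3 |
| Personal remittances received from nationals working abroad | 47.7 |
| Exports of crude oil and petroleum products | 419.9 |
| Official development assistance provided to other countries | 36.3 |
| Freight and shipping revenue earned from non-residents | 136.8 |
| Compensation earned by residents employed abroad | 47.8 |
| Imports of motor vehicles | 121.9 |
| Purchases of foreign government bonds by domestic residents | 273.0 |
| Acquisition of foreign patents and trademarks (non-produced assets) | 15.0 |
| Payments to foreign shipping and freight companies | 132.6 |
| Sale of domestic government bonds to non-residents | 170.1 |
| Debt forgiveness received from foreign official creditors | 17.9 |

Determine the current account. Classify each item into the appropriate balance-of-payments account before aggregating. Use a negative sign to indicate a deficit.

682.1

Goods: 236.5 - 121.9 + 419.9 = 534.5
Services: 136.8 - 84.0 - 132.6 - 58.4 + 100.3 = -37.9
Primary income: 47.8 + 53.0 + 42.2 = 143.0
Secondary income: 31.1 + 47.7 - 36.3 = 42.5
Current account = 534.5 + (-37.9) + 143.0 + 42.5 = 682.1
(Excluded from the current account — financial account: inward foreign direct investment in the manufacturing sector 97.8, purchases of foreign government bonds by domestic residents 273.0, sale of domestic government bonds to non-residents 170.1; capital account: acquisition of foreign patents and trademarks (non-produced assets) 15.0, debt forgiveness received from foreign official creditors 17.9.)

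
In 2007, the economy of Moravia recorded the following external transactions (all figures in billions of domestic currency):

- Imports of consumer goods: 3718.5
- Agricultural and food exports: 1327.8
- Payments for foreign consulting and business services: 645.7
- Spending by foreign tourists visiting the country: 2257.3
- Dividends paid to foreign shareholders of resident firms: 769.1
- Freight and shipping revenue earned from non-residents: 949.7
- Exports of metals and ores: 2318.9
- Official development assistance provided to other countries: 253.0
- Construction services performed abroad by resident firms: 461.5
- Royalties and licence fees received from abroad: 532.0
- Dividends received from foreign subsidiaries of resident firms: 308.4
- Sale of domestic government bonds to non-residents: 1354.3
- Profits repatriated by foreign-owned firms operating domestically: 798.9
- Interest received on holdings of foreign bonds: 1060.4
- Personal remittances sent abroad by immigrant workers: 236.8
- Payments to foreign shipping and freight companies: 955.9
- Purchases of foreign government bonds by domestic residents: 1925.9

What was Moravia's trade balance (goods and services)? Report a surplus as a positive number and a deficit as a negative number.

Goods: 2318.9 - 3718.5 + 1327.8 = -71.8
Services: 949.7 + 2257.3 - 955.9 + 461.5 - 645.7 + 532.0 = 2598.9
Trade balance = -71.8 + 2598.9 = 2527.1
(Excluded from the trade balance — primary income: dividends paid to foreign shareholders of resident firms 769.1, dividends received from foreign subsidiaries of resident firms 308.4, profits repatriated by foreign-owned firms operating domestically 798.9, interest received on holdings of foreign bonds 1060.4; secondary income: official development assistance provided to other countries 253.0, personal remittances sent abroad by immigrant workers 236.8; financial account: sale of domestic government bonds to non-residents 1354.3, purchases of foreign government bonds by domestic residents 1925.9.)

2527.1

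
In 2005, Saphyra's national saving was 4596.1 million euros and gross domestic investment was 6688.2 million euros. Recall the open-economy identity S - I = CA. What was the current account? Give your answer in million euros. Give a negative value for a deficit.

CA = S - I = 4596.1 - 6688.2 = -2092.1

-2092.1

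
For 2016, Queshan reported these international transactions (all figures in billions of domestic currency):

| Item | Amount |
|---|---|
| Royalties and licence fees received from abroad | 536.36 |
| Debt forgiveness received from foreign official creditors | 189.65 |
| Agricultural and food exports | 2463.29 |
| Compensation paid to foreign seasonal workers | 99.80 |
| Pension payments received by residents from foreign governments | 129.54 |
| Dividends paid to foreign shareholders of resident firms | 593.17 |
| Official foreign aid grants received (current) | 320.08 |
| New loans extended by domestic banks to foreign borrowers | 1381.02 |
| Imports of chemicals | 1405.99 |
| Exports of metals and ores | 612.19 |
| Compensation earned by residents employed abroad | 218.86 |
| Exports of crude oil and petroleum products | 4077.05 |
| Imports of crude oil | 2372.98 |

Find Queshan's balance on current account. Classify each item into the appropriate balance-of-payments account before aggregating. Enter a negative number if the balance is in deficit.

3885.43

Goods: -2372.98 - 1405.99 + 612.19 + 4077.05 + 2463.29 = 3373.56
Services: 536.36
Primary income: 218.86 - 593.17 - 99.80 = -474.11
Secondary income: 129.54 + 320.08 = 449.62
Current account = 3373.56 + 536.36 + (-474.11) + 449.62 = 3885.43
(Excluded from the current account — capital account: debt forgiveness received from foreign official creditors 189.65; financial account: new loans extended by domestic banks to foreign borrowers 1381.02.)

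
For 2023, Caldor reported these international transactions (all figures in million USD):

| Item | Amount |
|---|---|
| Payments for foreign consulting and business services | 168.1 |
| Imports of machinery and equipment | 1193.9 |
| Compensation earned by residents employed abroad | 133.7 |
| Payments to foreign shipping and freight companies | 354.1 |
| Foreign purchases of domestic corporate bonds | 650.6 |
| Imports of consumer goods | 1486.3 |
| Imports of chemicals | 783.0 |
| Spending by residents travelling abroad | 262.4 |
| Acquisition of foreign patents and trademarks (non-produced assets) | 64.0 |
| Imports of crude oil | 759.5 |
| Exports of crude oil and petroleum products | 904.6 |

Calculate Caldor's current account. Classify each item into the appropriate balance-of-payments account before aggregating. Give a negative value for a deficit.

Goods: 904.6 - 783.0 - 759.5 - 1193.9 - 1486.3 = -3318.1
Services: -168.1 - 354.1 - 262.4 = -784.6
Primary income: 133.7
Current account = (-3318.1) + (-784.6) + 133.7 = -3969.0
(Excluded from the current account — financial account: foreign purchases of domestic corporate bonds 650.6; capital account: acquisition of foreign patents and trademarks (non-produced assets) 64.0.)

-3969.0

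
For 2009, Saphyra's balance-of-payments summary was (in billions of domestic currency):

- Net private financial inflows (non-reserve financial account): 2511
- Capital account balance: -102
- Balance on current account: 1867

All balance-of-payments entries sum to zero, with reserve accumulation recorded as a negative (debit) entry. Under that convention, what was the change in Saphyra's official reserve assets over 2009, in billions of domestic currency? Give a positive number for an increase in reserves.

Official reserve transactions balance = -(1867 + (-102) + 2511) = -4276
An accumulation of reserves is recorded as a debit (negative entry), so the change in the stock of reserves is the negative of that balance.
Change in official reserves = -(-4276) = 4276

4276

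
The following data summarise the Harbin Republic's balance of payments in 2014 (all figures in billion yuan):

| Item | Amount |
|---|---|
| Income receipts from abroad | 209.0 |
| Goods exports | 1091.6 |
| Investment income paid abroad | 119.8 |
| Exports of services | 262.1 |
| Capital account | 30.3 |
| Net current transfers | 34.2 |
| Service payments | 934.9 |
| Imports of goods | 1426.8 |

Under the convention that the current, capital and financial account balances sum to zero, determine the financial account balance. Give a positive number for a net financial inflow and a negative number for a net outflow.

854.3

Goods balance = 1091.6 - 1426.8 = -335.2
Services balance = 262.1 - 934.9 = -672.8
Trade balance (goods + services) = -335.2 + (-672.8) = -1008.0
Net primary income = 209.0 - 119.8 = 89.2
Net secondary income = 34.2
Current account = -1008.0 + 89.2 + 34.2 = -884.6
Financial account = -(-884.6 + 30.3) = 854.3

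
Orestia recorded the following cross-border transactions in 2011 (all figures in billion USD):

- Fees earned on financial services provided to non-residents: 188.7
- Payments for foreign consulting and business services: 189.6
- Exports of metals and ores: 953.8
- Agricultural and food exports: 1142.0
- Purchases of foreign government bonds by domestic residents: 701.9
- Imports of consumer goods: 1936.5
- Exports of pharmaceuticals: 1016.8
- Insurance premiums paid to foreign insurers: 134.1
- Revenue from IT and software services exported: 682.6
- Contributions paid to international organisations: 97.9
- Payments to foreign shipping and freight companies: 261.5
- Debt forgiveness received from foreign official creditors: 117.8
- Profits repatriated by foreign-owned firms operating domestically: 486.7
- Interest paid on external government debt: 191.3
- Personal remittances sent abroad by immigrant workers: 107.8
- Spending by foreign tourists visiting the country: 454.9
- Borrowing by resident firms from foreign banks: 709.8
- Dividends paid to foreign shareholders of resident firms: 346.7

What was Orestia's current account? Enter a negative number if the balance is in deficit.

Goods: -1936.5 + 1142.0 + 1016.8 + 953.8 = 1176.1
Services: 682.6 - 134.1 + 454.9 + 188.7 - 189.6 - 261.5 = 741.0
Primary income: -486.7 - 191.3 - 346.7 = -1024.7
Secondary income: -107.8 - 97.9 = -205.7
Current account = 1176.1 + 741.0 + (-1024.7) + (-205.7) = 686.7
(Excluded from the current account — financial account: purchases of foreign government bonds by domestic residents 701.9, borrowing by resident firms from foreign banks 709.8; capital account: debt forgiveness received from foreign official creditors 117.8.)

686.7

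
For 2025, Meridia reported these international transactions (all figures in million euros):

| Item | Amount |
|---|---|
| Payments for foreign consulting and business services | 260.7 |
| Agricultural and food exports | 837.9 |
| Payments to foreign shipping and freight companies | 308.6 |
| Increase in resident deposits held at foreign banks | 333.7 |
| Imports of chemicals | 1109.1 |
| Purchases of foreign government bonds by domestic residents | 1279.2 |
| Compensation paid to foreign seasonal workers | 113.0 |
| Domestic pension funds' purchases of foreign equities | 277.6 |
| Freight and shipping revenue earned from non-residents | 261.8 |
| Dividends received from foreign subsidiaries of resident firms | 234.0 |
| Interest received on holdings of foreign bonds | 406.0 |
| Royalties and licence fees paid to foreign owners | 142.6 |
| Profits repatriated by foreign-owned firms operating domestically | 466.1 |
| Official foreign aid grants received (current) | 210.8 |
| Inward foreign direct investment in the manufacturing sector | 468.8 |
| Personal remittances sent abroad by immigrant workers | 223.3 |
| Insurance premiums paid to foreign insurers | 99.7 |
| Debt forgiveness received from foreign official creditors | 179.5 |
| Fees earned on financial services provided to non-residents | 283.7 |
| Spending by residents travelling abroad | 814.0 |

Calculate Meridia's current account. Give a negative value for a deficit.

Goods: 837.9 - 1109.1 = -271.2
Services: -308.6 - 142.6 + 261.8 - 814.0 - 99.7 - 260.7 + 283.7 = -1080.1
Primary income: -113.0 - 466.1 + 234.0 + 406.0 = 60.9
Secondary income: -223.3 + 210.8 = -12.5
Current account = (-271.2) + (-1080.1) + 60.9 + (-12.5) = -1302.9
(Excluded from the current account — financial account: increase in resident deposits held at foreign banks 333.7, purchases of foreign government bonds by domestic residents 1279.2, domestic pension funds' purchases of foreign equities 277.6, inward foreign direct investment in the manufacturing sector 468.8; capital account: debt forgiveness received from foreign official creditors 179.5.)

-1302.9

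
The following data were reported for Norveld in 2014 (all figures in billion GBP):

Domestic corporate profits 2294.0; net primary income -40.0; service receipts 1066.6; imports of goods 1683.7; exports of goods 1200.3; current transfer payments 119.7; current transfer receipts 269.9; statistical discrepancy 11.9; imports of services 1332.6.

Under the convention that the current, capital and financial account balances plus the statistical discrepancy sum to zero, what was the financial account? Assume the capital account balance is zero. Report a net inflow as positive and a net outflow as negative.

Goods balance = 1200.3 - 1683.7 = -483.4
Services balance = 1066.6 - 1332.6 = -266.0
Trade balance (goods + services) = -483.4 + (-266.0) = -749.4
Net primary income = -40.0
Net secondary income = 269.9 - 119.7 = 150.2
Current account = -749.4 + (-40.0) + 150.2 = -639.2
Financial account = -(-639.2 + 11.9) = 627.3

627.3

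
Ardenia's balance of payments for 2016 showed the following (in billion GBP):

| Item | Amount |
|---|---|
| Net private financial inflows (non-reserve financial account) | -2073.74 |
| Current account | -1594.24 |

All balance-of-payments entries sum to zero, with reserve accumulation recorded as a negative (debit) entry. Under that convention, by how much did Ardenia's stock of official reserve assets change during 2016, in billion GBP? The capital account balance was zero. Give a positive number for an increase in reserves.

-3667.98

Official reserve transactions balance = -((-1594.24) + (-2073.74)) = 3667.98
An accumulation of reserves is recorded as a debit (negative entry), so the change in the stock of reserves is the negative of that balance.
Change in official reserves = -(3667.98) = -3667.98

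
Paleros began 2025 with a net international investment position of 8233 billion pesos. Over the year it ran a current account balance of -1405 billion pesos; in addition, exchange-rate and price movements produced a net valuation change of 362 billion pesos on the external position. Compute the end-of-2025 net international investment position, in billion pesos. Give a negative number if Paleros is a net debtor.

7190

Change in NIIP = current account + net valuation change = -1405 + 362 = -1043
End-of-year NIIP = 8233 + (-1043) = 7190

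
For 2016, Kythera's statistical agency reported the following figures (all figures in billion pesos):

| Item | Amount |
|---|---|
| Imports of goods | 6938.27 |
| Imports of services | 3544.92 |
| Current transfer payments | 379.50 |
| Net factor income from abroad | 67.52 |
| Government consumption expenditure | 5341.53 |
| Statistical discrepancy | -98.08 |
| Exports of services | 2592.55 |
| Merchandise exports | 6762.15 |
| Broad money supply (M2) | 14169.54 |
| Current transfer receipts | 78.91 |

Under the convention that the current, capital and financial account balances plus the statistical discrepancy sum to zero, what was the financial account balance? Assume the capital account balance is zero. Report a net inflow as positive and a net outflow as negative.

Goods balance = 6762.15 - 6938.27 = -176.12
Services balance = 2592.55 - 3544.92 = -952.37
Trade balance (goods + services) = -176.12 + (-952.37) = -1128.49
Net primary income = 67.52
Net secondary income = 78.91 - 379.50 = -300.59
Current account = -1128.49 + 67.52 + (-300.59) = -1361.56
Financial account = -(-1361.56 + (-98.08)) = 1459.64

1459.64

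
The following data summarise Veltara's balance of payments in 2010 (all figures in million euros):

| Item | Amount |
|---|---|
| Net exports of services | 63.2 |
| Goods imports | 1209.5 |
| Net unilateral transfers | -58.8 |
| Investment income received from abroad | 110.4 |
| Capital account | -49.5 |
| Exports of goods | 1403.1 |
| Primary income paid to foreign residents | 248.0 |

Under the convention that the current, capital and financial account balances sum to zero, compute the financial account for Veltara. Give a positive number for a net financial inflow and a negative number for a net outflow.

-10.9

Goods balance = 1403.1 - 1209.5 = 193.6
Services balance = 63.2
Trade balance (goods + services) = 193.6 + 63.2 = 256.8
Net primary income = 110.4 - 248.0 = -137.6
Net secondary income = -58.8
Current account = 256.8 + (-137.6) + (-58.8) = 60.4
Financial account = -(60.4 + (-49.5)) = -10.9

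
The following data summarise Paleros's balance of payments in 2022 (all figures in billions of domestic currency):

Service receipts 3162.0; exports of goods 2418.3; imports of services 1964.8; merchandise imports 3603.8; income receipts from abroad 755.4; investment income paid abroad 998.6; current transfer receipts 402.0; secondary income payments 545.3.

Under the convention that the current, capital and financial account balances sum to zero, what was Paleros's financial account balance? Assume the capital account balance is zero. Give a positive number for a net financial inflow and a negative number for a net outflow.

374.8

Goods balance = 2418.3 - 3603.8 = -1185.5
Services balance = 3162.0 - 1964.8 = 1197.2
Trade balance (goods + services) = -1185.5 + 1197.2 = 11.7
Net primary income = 755.4 - 998.6 = -243.2
Net secondary income = 402.0 - 545.3 = -143.3
Current account = 11.7 + (-243.2) + (-143.3) = -374.8
Financial account = -(-374.8) = 374.8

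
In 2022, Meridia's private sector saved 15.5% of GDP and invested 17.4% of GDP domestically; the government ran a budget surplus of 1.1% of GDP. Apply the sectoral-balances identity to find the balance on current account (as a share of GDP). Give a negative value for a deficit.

By the sectoral-balances identity, CA = (S_private - I) + (T - G).
Private balance = 15.5 - 17.4 = -1.9
Government balance (T - G) = 1.1
CA = -1.9 + 1.1 = -0.8

-0.8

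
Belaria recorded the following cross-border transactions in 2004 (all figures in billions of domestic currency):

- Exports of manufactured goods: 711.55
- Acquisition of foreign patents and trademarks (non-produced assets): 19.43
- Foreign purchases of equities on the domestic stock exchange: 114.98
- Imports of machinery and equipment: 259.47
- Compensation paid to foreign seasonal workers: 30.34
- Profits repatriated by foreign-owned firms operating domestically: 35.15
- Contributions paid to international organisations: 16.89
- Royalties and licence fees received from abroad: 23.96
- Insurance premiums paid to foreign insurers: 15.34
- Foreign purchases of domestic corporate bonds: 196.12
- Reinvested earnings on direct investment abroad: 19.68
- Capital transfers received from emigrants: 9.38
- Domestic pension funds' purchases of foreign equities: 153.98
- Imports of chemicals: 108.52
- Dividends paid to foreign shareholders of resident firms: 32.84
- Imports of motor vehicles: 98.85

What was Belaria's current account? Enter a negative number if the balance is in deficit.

Goods: -108.52 + 711.55 - 98.85 - 259.47 = 244.71
Services: -15.34 + 23.96 = 8.62
Primary income: -30.34 + 19.68 - 32.84 - 35.15 = -78.65
Secondary income: -16.89
Current account = 244.71 + 8.62 + (-78.65) + (-16.89) = 157.79
(Excluded from the current account — capital account: acquisition of foreign patents and trademarks (non-produced assets) 19.43, capital transfers received from emigrants 9.38; financial account: foreign purchases of equities on the domestic stock exchange 114.98, foreign purchases of domestic corporate bonds 196.12, domestic pension funds' purchases of foreign equities 153.98.)

157.79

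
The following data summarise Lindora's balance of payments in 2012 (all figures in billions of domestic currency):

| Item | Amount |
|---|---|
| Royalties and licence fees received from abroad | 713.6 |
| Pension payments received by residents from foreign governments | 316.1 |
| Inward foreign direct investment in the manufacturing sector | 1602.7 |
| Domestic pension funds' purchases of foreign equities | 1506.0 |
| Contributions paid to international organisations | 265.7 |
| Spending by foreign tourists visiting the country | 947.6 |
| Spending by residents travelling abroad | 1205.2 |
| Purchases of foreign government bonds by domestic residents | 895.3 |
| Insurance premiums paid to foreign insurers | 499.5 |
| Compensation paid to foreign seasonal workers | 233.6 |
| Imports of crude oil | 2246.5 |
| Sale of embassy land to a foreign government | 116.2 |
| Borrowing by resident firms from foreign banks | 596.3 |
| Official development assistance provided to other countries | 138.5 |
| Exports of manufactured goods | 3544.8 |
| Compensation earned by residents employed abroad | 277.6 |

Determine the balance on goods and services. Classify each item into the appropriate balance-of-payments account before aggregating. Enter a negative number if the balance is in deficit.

1254.8

Goods: 3544.8 - 2246.5 = 1298.3
Services: -499.5 + 713.6 - 1205.2 + 947.6 = -43.5
Trade balance = 1298.3 + (-43.5) = 1254.8
(Excluded from the trade balance — secondary income: pension payments received by residents from foreign governments 316.1, contributions paid to international organisations 265.7, official development assistance provided to other countries 138.5; financial account: inward foreign direct investment in the manufacturing sector 1602.7, domestic pension funds' purchases of foreign equities 1506.0, purchases of foreign government bonds by domestic residents 895.3, borrowing by resident firms from foreign banks 596.3; primary income: compensation paid to foreign seasonal workers 233.6, compensation earned by residents employed abroad 277.6; capital account: sale of embassy land to a foreign government 116.2.)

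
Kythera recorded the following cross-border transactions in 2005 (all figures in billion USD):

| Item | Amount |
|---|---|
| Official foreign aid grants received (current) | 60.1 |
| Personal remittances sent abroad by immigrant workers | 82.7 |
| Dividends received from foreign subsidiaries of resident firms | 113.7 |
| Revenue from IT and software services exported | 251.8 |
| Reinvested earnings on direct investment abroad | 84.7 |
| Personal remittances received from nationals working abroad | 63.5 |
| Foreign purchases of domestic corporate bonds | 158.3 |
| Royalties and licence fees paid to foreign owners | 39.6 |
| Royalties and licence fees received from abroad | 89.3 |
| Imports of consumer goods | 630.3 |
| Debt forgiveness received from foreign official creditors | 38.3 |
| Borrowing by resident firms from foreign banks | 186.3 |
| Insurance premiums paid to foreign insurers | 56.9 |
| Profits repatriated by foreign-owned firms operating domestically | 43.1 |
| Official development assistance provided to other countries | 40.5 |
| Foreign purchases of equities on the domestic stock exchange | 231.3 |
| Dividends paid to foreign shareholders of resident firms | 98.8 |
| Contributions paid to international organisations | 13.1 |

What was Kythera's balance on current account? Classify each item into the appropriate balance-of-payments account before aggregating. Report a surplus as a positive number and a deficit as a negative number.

-341.9

Goods: -630.3
Services: 89.3 - 39.6 + 251.8 - 56.9 = 244.6
Primary income: -43.1 + 113.7 - 98.8 + 84.7 = 56.5
Secondary income: -82.7 + 63.5 - 40.5 - 13.1 + 60.1 = -12.7
Current account = (-630.3) + 244.6 + 56.5 + (-12.7) = -341.9
(Excluded from the current account — financial account: foreign purchases of domestic corporate bonds 158.3, borrowing by resident firms from foreign banks 186.3, foreign purchases of equities on the domestic stock exchange 231.3; capital account: debt forgiveness received from foreign official creditors 38.3.)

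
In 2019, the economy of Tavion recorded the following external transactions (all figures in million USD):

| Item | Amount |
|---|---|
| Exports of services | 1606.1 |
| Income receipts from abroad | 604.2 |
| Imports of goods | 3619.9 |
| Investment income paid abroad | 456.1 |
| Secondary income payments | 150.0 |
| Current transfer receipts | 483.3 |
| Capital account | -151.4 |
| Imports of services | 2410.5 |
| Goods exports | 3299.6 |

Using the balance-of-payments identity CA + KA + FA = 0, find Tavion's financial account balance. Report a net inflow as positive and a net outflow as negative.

794.7

Goods balance = 3299.6 - 3619.9 = -320.3
Services balance = 1606.1 - 2410.5 = -804.4
Trade balance (goods + services) = -320.3 + (-804.4) = -1124.7
Net primary income = 604.2 - 456.1 = 148.1
Net secondary income = 483.3 - 150.0 = 333.3
Current account = -1124.7 + 148.1 + 333.3 = -643.3
Financial account = -(-643.3 + (-151.4)) = 794.7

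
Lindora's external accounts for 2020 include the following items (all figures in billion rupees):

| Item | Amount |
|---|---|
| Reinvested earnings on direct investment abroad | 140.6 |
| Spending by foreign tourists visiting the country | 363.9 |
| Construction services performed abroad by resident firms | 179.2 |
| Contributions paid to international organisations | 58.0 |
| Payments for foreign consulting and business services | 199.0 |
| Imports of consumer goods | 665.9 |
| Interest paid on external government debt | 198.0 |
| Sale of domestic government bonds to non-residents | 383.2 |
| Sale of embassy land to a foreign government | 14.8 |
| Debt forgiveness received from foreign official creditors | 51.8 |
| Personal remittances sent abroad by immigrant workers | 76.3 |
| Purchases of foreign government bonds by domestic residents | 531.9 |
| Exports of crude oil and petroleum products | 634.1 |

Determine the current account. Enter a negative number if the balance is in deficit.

Goods: 634.1 - 665.9 = -31.8
Services: -199.0 + 363.9 + 179.2 = 344.1
Primary income: 140.6 - 198.0 = -57.4
Secondary income: -58.0 - 76.3 = -134.3
Current account = (-31.8) + 344.1 + (-57.4) + (-134.3) = 120.6
(Excluded from the current account — financial account: sale of domestic government bonds to non-residents 383.2, purchases of foreign government bonds by domestic residents 531.9; capital account: sale of embassy land to a foreign government 14.8, debt forgiveness received from foreign official creditors 51.8.)

120.6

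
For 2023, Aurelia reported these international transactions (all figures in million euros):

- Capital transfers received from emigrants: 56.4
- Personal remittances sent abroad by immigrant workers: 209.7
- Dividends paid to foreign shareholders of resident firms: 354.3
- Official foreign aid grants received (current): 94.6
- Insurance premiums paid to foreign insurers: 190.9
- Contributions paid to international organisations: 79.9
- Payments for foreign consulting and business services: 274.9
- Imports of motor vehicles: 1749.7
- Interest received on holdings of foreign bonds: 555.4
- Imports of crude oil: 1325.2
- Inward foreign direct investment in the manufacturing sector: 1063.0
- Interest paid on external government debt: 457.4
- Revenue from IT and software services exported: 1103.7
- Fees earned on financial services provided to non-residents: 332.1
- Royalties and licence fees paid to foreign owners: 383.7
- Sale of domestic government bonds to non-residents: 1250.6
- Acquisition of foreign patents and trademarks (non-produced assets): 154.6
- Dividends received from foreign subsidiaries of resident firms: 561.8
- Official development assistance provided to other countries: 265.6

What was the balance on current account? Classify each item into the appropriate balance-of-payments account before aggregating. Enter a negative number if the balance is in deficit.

Goods: -1325.2 - 1749.7 = -3074.9
Services: -190.9 - 383.7 - 274.9 + 1103.7 + 332.1 = 586.3
Primary income: 561.8 - 457.4 + 555.4 - 354.3 = 305.5
Secondary income: -209.7 - 79.9 - 265.6 + 94.6 = -460.6
Current account = (-3074.9) + 586.3 + 305.5 + (-460.6) = -2643.7
(Excluded from the current account — capital account: capital transfers received from emigrants 56.4, acquisition of foreign patents and trademarks (non-produced assets) 154.6; financial account: inward foreign direct investment in the manufacturing sector 1063.0, sale of domestic government bonds to non-residents 1250.6.)

-2643.7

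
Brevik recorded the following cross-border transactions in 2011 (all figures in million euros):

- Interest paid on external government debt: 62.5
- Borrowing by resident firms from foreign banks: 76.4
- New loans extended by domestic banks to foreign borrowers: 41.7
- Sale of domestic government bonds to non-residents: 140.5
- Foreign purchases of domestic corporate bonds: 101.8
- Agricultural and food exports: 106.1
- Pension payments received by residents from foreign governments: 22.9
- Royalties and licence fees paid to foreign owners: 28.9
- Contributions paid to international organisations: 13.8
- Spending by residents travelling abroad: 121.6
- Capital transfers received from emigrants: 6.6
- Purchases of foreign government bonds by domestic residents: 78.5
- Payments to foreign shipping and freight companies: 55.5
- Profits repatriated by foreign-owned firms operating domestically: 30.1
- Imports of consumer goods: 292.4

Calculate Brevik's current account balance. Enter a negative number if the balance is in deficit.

-475.8

Goods: -292.4 + 106.1 = -186.3
Services: -28.9 - 55.5 - 121.6 = -206.0
Primary income: -62.5 - 30.1 = -92.6
Secondary income: 22.9 - 13.8 = 9.1
Current account = (-186.3) + (-206.0) + (-92.6) + 9.1 = -475.8
(Excluded from the current account — financial account: borrowing by resident firms from foreign banks 76.4, new loans extended by domestic banks to foreign borrowers 41.7, sale of domestic government bonds to non-residents 140.5, foreign purchases of domestic corporate bonds 101.8, purchases of foreign government bonds by domestic residents 78.5; capital account: capital transfers received from emigrants 6.6.)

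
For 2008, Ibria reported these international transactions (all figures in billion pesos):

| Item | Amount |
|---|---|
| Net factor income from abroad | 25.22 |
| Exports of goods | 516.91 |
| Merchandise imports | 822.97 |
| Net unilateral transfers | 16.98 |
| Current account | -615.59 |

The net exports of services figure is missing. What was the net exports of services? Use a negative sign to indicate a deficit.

-351.73

Current account = goods balance + services balance + net primary income + net secondary income
Sum of the known components = -263.86
Net exports of services = CA - (known components) = -615.59 - (-263.86) = -351.73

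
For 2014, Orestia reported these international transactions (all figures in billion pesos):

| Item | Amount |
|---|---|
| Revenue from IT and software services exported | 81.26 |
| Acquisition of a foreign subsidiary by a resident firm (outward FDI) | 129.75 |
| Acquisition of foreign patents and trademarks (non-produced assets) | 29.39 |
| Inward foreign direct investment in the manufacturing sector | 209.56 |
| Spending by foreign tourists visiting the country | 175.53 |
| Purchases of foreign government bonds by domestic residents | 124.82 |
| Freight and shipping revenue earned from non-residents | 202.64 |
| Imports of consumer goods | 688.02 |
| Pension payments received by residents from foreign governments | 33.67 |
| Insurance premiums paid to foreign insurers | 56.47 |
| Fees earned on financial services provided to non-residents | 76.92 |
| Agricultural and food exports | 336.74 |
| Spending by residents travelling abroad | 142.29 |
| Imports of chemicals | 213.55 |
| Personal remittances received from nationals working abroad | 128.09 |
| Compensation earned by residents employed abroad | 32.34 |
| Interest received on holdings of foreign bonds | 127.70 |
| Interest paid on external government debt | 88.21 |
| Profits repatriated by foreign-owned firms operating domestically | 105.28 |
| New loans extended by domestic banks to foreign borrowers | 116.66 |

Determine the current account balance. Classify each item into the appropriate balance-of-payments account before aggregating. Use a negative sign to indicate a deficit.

Goods: 336.74 - 688.02 - 213.55 = -564.83
Services: -142.29 - 56.47 + 202.64 + 175.53 + 76.92 + 81.26 = 337.59
Primary income: -88.21 - 105.28 + 32.34 + 127.70 = -33.45
Secondary income: 128.09 + 33.67 = 161.76
Current account = (-564.83) + 337.59 + (-33.45) + 161.76 = -98.93
(Excluded from the current account — financial account: acquisition of a foreign subsidiary by a resident firm (outward FDI) 129.75, inward foreign direct investment in the manufacturing sector 209.56, purchases of foreign government bonds by domestic residents 124.82, new loans extended by domestic banks to foreign borrowers 116.66; capital account: acquisition of foreign patents and trademarks (non-produced assets) 29.39.)

-98.93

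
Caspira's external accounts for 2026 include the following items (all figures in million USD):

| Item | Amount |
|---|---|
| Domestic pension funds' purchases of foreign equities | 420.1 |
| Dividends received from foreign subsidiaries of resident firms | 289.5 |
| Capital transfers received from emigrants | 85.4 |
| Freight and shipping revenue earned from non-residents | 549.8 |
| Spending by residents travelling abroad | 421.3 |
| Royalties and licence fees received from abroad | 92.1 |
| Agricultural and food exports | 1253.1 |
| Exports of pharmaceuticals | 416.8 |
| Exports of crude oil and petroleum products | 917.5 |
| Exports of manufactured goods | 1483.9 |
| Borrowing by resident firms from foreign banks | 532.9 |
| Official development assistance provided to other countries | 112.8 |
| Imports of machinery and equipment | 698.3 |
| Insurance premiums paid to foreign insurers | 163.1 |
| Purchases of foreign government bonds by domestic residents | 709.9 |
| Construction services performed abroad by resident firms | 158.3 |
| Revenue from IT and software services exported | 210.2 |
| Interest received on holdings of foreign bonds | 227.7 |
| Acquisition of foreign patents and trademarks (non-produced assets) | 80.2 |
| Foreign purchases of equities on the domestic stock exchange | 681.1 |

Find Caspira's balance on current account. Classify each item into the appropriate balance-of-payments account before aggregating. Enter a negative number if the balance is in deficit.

4203.4

Goods: 416.8 + 917.5 + 1253.1 - 698.3 + 1483.9 = 3373.0
Services: 210.2 + 158.3 - 163.1 + 549.8 + 92.1 - 421.3 = 426.0
Primary income: 227.7 + 289.5 = 517.2
Secondary income: -112.8
Current account = 3373.0 + 426.0 + 517.2 + (-112.8) = 4203.4
(Excluded from the current account — financial account: domestic pension funds' purchases of foreign equities 420.1, borrowing by resident firms from foreign banks 532.9, purchases of foreign government bonds by domestic residents 709.9, foreign purchases of equities on the domestic stock exchange 681.1; capital account: capital transfers received from emigrants 85.4, acquisition of foreign patents and trademarks (non-produced assets) 80.2.)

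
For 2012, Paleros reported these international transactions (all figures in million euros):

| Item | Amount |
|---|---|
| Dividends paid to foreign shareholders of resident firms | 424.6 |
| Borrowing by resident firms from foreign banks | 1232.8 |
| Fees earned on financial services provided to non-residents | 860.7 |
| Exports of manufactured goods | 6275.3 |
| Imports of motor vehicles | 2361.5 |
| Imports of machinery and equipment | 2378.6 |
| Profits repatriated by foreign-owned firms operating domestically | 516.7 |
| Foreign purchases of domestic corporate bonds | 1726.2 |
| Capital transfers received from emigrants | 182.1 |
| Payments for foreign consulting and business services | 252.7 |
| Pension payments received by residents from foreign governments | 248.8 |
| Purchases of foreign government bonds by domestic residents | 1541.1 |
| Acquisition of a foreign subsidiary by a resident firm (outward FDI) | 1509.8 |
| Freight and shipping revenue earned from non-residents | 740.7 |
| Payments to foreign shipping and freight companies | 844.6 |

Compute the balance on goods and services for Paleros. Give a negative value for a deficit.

Goods: -2378.6 + 6275.3 - 2361.5 = 1535.2
Services: -252.7 + 740.7 + 860.7 - 844.6 = 504.1
Trade balance = 1535.2 + 504.1 = 2039.3
(Excluded from the trade balance — primary income: dividends paid to foreign shareholders of resident firms 424.6, profits repatriated by foreign-owned firms operating domestically 516.7; financial account: borrowing by resident firms from foreign banks 1232.8, foreign purchases of domestic corporate bonds 1726.2, purchases of foreign government bonds by domestic residents 1541.1, acquisition of a foreign subsidiary by a resident firm (outward FDI) 1509.8; capital account: capital transfers received from emigrants 182.1; secondary income: pension payments received by residents from foreign governments 248.8.)

2039.3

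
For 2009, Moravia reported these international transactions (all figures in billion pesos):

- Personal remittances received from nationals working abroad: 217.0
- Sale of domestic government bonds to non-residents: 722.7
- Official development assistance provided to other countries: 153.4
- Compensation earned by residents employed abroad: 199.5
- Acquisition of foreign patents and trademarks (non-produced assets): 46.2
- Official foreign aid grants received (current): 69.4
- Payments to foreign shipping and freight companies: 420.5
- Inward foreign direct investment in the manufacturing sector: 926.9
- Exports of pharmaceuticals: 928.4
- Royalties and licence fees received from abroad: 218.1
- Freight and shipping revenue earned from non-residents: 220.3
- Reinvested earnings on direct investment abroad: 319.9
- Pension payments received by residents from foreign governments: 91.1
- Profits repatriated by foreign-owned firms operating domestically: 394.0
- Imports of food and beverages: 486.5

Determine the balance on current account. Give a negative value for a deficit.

Goods: -486.5 + 928.4 = 441.9
Services: 218.1 - 420.5 + 220.3 = 17.9
Primary income: -394.0 + 319.9 + 199.5 = 125.4
Secondary income: -153.4 + 69.4 + 91.1 + 217.0 = 224.1
Current account = 441.9 + 17.9 + 125.4 + 224.1 = 809.3
(Excluded from the current account — financial account: sale of domestic government bonds to non-residents 722.7, inward foreign direct investment in the manufacturing sector 926.9; capital account: acquisition of foreign patents and trademarks (non-produced assets) 46.2.)

809.3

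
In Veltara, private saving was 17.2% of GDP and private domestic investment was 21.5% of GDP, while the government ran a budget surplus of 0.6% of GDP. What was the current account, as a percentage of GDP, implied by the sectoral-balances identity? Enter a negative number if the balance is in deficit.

-3.7

By the sectoral-balances identity, CA = (S_private - I) + (T - G).
Private balance = 17.2 - 21.5 = -4.3
Government balance (T - G) = 0.6
CA = -4.3 + 0.6 = -3.7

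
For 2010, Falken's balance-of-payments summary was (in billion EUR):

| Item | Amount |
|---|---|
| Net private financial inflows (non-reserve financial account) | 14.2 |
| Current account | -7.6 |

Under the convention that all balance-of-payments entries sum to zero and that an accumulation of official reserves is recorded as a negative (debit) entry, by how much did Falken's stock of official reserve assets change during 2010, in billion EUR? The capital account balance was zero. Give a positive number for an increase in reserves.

Official reserve transactions balance = -((-7.6) + 14.2) = -6.6
An accumulation of reserves is recorded as a debit (negative entry), so the change in the stock of reserves is the negative of that balance.
Change in official reserves = -(-6.6) = 6.6

6.6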